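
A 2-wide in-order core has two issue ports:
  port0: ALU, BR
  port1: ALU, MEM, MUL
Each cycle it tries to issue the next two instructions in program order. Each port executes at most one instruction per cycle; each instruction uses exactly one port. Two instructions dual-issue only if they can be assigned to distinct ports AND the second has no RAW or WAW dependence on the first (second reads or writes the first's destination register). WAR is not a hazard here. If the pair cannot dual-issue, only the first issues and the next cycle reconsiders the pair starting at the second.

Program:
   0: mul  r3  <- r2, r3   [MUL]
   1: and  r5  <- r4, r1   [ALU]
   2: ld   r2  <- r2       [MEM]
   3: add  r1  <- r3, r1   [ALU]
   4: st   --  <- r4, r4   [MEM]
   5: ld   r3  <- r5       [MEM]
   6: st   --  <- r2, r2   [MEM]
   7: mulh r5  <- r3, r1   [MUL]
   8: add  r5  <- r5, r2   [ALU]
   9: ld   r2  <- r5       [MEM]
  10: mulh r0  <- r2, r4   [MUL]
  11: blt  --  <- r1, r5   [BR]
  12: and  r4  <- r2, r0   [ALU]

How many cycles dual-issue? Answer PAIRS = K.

[0] i0+i1  mul;and  -- pair
[1] i2+i3  ld;add  -- pair
[2] i4  st  -- no-port MEM/MEM
[3] i5  ld  -- no-port MEM/MEM
[4] i6  st  -- no-port MEM/MUL
[5] i7  mulh  -- RAW+WAW r5
[6] i8  add  -- RAW r5
[7] i9  ld  -- no-port MEM/MUL
[8] i10+i11  mulh;blt  -- pair
[9] i12  and  -- tail

PAIRS = 3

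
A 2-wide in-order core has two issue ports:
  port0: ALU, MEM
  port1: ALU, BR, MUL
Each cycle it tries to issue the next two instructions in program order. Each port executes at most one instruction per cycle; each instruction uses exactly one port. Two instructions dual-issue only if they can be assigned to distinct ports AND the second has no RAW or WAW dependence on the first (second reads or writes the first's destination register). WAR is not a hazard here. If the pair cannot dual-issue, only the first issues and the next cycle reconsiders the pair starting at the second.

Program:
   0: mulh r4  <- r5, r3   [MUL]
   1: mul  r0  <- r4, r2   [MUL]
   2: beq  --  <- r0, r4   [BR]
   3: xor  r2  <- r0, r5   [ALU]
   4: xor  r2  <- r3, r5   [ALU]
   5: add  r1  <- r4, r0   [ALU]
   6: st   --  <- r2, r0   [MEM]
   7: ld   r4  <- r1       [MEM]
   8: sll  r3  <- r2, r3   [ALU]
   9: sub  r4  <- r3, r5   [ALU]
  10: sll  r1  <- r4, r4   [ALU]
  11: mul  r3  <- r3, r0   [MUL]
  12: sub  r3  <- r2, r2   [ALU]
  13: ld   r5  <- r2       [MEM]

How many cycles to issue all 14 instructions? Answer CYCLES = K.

0. mulh @i0  | no-port MUL/MUL
1. mul @i1  | no-port MUL/BR
2. beq xor @i2&i3  | pair
3. xor add @i4&i5  | pair
4. st @i6  | no-port MEM/MEM
5. ld sll @i7&i8  | pair
6. sub @i9  | RAW r4
7. sll mul @i10&i11  | pair
8. sub ld @i12&i13  | pair

CYCLES = 9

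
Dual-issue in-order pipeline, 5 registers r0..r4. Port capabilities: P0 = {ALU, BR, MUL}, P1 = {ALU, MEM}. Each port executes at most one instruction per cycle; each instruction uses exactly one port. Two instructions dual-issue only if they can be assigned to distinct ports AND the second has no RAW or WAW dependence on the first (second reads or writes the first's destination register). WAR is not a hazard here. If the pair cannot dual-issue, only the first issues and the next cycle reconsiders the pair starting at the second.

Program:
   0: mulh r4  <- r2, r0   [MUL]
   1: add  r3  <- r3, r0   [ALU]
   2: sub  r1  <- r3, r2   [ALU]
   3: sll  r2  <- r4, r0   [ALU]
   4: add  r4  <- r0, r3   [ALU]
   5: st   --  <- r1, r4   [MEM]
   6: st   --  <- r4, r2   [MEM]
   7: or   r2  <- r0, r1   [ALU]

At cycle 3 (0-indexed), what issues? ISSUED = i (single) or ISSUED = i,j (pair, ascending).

0. mulh.MUL;add.ALU @i0,i1  | pair
1. sub.ALU;sll.ALU @i2,i3  | pair
2. add.ALU @i4  | RAW r4
3. st.MEM @i5  | no-port MEM/MEM
4. st.MEM;or.ALU @i6,i7  | pair

ISSUED = 5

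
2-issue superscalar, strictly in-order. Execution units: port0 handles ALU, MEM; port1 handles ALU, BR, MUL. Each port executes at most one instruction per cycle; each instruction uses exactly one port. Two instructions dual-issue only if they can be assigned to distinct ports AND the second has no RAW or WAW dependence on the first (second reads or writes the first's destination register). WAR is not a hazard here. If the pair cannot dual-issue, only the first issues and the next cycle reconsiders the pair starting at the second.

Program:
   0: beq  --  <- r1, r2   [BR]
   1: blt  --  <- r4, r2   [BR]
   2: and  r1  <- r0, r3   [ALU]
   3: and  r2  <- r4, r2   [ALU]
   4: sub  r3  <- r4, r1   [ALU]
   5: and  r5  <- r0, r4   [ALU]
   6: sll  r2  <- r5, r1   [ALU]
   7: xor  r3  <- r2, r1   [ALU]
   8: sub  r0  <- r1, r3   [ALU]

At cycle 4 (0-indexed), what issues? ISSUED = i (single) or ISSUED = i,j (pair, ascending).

ISSUED = 6

[0] i0  beq  -- no-port BR/BR
[1] i1/i2  blt and  -- 2-wide
[2] i3/i4  and sub  -- 2-wide
[3] i5  and  -- RAW r5
[4] i6  sll  -- RAW r2
[5] i7  xor  -- RAW r3
[6] i8  sub  -- tail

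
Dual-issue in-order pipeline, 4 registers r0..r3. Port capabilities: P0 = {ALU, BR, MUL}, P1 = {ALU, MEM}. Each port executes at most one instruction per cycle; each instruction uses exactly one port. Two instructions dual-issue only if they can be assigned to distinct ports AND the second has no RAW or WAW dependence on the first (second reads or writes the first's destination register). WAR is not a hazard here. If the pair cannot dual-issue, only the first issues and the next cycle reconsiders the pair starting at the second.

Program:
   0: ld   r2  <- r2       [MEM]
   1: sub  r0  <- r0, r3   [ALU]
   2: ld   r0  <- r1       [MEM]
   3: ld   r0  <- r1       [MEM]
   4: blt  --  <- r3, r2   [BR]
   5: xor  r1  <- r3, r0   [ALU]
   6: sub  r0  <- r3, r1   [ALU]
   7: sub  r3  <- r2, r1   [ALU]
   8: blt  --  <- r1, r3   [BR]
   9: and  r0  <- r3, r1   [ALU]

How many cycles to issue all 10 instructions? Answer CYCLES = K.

  cy0 -> i0/i1 (ld.MEM sub.ALU) 2-wide
  cy1 -> i2 (ld.MEM) no-port MEM/MEM
  cy2 -> i3/i4 (ld.MEM blt.BR) 2-wide
  cy3 -> i5 (xor.ALU) RAW r1
  cy4 -> i6/i7 (sub.ALU sub.ALU) 2-wide
  cy5 -> i8/i9 (blt.BR and.ALU) 2-wide

CYCLES = 6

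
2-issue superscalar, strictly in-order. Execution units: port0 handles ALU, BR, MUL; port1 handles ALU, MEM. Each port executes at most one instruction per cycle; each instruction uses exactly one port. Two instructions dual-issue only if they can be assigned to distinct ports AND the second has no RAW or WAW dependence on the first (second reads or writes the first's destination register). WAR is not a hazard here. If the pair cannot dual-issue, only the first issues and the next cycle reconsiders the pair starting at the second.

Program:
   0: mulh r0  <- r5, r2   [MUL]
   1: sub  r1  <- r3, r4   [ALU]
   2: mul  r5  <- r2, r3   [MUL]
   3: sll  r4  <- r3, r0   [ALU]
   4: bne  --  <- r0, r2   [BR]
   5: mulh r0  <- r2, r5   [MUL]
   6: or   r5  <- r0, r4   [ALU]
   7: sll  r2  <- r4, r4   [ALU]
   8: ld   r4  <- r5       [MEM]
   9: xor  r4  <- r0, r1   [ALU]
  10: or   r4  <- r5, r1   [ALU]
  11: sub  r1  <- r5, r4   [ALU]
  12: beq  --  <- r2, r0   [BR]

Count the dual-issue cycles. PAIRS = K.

PAIRS = 4

t=0 i0&i1:mulh.MUL;sub.ALU ; dual
t=1 i2&i3:mul.MUL;sll.ALU ; dual
t=2 i4:bne.BR ; no-port BR/MUL
t=3 i5:mulh.MUL ; RAW r0
t=4 i6&i7:or.ALU;sll.ALU ; dual
t=5 i8:ld.MEM ; WAW r4
t=6 i9:xor.ALU ; WAW r4
t=7 i10:or.ALU ; RAW r4
t=8 i11&i12:sub.ALU;beq.BR ; dual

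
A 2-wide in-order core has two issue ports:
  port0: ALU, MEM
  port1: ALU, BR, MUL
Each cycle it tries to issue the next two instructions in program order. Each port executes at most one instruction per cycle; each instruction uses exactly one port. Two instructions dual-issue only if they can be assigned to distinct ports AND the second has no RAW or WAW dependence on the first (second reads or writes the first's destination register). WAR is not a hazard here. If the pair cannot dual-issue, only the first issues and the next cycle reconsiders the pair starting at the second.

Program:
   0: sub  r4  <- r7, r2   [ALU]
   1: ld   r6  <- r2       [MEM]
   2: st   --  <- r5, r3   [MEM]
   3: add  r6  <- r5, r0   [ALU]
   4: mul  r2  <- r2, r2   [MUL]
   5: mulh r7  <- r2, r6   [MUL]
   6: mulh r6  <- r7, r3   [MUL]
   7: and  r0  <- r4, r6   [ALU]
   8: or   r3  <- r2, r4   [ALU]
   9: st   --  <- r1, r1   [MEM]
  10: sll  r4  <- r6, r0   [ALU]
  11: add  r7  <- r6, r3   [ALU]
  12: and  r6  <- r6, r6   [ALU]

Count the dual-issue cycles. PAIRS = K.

PAIRS = 5

  cy0 -> i0/i1 (sub.ALU;ld.MEM) dual
  cy1 -> i2/i3 (st.MEM;add.ALU) dual
  cy2 -> i4 (mul.MUL) no-port MUL/MUL
  cy3 -> i5 (mulh.MUL) no-port MUL/MUL
  cy4 -> i6 (mulh.MUL) RAW r6
  cy5 -> i7/i8 (and.ALU;or.ALU) dual
  cy6 -> i9/i10 (st.MEM;sll.ALU) dual
  cy7 -> i11/i12 (add.ALU;and.ALU) dual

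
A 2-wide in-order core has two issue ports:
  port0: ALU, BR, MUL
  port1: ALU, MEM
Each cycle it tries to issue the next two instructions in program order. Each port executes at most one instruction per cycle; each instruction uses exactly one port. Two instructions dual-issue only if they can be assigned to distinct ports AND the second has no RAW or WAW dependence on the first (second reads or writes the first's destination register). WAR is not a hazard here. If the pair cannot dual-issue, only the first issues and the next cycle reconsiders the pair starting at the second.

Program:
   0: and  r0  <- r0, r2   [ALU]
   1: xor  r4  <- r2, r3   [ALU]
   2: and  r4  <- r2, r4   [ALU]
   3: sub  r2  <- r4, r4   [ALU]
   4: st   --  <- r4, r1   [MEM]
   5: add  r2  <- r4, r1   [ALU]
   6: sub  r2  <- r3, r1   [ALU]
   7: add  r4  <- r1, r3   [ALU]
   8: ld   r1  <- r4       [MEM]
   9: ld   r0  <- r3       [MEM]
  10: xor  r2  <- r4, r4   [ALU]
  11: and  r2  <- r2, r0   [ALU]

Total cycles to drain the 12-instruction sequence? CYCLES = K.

t=0 i0&i1:and/xor ; 2-wide
t=1 i2:and ; RAW r4
t=2 i3&i4:sub/st ; 2-wide
t=3 i5:add ; WAW r2
t=4 i6&i7:sub/add ; 2-wide
t=5 i8:ld ; no-port MEM/MEM
t=6 i9&i10:ld/xor ; 2-wide
t=7 i11:and ; tail

CYCLES = 8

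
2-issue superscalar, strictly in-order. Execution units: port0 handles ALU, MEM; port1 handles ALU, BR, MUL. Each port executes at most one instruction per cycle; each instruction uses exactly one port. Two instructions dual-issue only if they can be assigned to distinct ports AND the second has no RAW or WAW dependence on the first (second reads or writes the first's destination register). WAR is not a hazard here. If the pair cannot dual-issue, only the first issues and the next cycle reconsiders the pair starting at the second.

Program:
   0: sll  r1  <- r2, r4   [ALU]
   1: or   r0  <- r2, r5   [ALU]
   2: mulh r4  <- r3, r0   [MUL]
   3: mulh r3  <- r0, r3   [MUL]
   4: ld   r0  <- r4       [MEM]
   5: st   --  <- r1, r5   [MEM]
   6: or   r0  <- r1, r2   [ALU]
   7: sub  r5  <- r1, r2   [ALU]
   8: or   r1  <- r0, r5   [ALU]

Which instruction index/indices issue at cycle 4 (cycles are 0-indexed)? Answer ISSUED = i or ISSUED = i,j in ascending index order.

ISSUED = 7

#0 head=0: sll.ALU;or.ALU i0,i1 dual
#1 head=2: mulh.MUL i2 no-port MUL/MUL
#2 head=3: mulh.MUL;ld.MEM i3,i4 dual
#3 head=5: st.MEM;or.ALU i5,i6 dual
#4 head=7: sub.ALU i7 RAW r5
#5 head=8: or.ALU i8 tail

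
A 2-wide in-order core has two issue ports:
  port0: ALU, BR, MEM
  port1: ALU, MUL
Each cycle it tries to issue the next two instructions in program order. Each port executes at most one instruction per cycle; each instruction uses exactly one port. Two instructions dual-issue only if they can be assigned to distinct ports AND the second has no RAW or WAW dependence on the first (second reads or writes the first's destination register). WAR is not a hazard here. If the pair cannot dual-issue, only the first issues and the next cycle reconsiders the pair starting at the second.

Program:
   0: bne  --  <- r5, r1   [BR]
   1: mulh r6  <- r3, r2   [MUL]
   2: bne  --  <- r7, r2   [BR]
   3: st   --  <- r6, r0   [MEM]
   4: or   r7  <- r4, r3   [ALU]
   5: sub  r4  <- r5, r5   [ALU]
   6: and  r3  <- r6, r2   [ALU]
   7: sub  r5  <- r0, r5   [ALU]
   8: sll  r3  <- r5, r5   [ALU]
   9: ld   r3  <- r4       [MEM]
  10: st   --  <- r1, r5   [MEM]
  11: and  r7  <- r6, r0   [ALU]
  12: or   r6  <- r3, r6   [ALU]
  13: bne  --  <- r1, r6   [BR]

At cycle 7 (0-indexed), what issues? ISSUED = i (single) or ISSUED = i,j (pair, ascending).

ISSUED = 10,11

t=0 i0+i1:bne.BR/mulh.MUL ; pair
t=1 i2:bne.BR ; no-port BR/MEM
t=2 i3+i4:st.MEM/or.ALU ; pair
t=3 i5+i6:sub.ALU/and.ALU ; pair
t=4 i7:sub.ALU ; RAW r5
t=5 i8:sll.ALU ; WAW r3
t=6 i9:ld.MEM ; no-port MEM/MEM
t=7 i10+i11:st.MEM/and.ALU ; pair
t=8 i12:or.ALU ; RAW r6
t=9 i13:bne.BR ; tail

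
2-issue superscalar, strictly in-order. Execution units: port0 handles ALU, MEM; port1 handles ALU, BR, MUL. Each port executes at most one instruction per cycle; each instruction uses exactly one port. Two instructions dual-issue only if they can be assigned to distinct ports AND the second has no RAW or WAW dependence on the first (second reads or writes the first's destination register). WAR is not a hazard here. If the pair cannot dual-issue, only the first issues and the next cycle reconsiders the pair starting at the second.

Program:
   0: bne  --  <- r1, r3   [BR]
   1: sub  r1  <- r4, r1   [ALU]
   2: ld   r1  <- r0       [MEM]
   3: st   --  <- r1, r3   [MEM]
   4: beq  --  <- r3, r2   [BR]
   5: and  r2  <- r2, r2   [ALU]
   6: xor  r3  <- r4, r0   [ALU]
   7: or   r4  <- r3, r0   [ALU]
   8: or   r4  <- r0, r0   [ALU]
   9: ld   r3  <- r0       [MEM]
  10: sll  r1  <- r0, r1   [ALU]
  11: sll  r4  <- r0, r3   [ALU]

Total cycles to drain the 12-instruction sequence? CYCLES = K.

0. bne sub @i0,i1  | 2-wide
1. ld @i2  | no-port MEM/MEM
2. st beq @i3,i4  | 2-wide
3. and xor @i5,i6  | 2-wide
4. or @i7  | WAW r4
5. or ld @i8,i9  | 2-wide
6. sll sll @i10,i11  | 2-wide

CYCLES = 7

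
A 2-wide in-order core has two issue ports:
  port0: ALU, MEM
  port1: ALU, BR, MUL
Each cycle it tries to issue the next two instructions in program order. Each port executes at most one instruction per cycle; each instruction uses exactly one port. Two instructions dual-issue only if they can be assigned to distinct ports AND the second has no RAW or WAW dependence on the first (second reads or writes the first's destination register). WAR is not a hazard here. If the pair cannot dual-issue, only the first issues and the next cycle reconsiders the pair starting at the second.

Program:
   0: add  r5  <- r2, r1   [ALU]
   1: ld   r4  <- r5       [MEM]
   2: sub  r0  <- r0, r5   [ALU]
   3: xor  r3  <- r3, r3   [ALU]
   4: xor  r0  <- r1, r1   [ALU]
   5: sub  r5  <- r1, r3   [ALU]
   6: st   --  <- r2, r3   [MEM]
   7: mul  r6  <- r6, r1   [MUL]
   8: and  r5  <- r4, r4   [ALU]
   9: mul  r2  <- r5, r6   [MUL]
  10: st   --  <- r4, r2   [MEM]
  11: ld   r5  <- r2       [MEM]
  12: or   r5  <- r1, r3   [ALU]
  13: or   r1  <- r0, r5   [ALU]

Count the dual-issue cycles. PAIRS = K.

PAIRS = 4

#0 head=0: add i0 RAW r5
#1 head=1: ld sub i1&i2 dual
#2 head=3: xor xor i3&i4 dual
#3 head=5: sub st i5&i6 dual
#4 head=7: mul and i7&i8 dual
#5 head=9: mul i9 RAW r2
#6 head=10: st i10 no-port MEM/MEM
#7 head=11: ld i11 WAW r5
#8 head=12: or i12 RAW r5
#9 head=13: or i13 tail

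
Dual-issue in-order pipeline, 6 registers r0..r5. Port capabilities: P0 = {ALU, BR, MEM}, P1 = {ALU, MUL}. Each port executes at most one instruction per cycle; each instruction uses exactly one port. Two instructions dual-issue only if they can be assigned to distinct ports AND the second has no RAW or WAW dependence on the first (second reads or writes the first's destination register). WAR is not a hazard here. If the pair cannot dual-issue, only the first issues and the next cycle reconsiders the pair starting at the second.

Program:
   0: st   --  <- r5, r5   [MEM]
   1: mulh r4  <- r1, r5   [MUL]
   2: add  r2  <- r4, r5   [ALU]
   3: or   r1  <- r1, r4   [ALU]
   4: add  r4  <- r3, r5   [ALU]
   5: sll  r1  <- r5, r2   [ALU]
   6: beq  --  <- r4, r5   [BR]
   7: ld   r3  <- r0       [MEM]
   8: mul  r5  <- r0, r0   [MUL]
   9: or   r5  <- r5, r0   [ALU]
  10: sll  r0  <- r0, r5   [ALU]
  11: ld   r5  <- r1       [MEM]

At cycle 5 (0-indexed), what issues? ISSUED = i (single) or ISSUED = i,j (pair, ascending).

ISSUED = 9

c0: i0&i1 st.MEM;mulh.MUL  2-wide
c1: i2&i3 add.ALU;or.ALU  2-wide
c2: i4&i5 add.ALU;sll.ALU  2-wide
c3: i6 beq.BR  no-port BR/MEM
c4: i7&i8 ld.MEM;mul.MUL  2-wide
c5: i9 or.ALU  RAW r5
c6: i10&i11 sll.ALU;ld.MEM  2-wide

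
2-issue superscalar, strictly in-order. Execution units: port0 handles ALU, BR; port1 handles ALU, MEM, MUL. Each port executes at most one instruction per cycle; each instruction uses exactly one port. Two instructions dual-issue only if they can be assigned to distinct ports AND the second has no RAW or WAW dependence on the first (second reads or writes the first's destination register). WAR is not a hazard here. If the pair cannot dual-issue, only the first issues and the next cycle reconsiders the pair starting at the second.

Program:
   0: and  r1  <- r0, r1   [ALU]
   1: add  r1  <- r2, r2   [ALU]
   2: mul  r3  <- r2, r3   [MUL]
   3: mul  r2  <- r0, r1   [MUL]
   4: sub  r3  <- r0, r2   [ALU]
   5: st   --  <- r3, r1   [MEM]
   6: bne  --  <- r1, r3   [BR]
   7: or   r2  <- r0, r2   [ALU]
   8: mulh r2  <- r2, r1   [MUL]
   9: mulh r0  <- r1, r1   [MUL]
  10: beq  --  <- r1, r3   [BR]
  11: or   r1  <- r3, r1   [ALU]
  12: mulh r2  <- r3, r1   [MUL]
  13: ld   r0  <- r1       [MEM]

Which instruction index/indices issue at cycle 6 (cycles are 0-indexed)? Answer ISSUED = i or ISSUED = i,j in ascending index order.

ISSUED = 8

[0] i0  and.ALU  -- WAW r1
[1] i1&i2  add.ALU+mul.MUL  -- pair
[2] i3  mul.MUL  -- RAW r2
[3] i4  sub.ALU  -- RAW r3
[4] i5&i6  st.MEM+bne.BR  -- pair
[5] i7  or.ALU  -- RAW+WAW r2
[6] i8  mulh.MUL  -- no-port MUL/MUL
[7] i9&i10  mulh.MUL+beq.BR  -- pair
[8] i11  or.ALU  -- RAW r1
[9] i12  mulh.MUL  -- no-port MUL/MEM
[10] i13  ld.MEM  -- tail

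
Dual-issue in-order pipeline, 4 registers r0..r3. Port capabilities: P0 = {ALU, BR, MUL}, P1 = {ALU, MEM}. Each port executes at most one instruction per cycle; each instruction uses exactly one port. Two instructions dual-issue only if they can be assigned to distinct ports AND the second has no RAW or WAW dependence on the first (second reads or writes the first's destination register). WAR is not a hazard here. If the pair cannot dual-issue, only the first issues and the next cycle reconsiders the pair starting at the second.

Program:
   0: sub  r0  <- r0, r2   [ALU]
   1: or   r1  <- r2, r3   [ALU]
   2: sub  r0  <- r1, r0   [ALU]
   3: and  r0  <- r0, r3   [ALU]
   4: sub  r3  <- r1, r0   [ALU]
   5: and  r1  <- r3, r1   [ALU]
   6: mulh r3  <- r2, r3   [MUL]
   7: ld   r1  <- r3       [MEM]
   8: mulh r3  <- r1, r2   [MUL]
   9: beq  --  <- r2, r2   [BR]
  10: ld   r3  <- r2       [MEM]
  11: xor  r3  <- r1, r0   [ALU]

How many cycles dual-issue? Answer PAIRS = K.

#0 head=0: sub/or i0&i1 pair
#1 head=2: sub i2 RAW+WAW r0
#2 head=3: and i3 RAW r0
#3 head=4: sub i4 RAW r3
#4 head=5: and/mulh i5&i6 pair
#5 head=7: ld i7 RAW r1
#6 head=8: mulh i8 no-port MUL/BR
#7 head=9: beq/ld i9&i10 pair
#8 head=11: xor i11 tail

PAIRS = 3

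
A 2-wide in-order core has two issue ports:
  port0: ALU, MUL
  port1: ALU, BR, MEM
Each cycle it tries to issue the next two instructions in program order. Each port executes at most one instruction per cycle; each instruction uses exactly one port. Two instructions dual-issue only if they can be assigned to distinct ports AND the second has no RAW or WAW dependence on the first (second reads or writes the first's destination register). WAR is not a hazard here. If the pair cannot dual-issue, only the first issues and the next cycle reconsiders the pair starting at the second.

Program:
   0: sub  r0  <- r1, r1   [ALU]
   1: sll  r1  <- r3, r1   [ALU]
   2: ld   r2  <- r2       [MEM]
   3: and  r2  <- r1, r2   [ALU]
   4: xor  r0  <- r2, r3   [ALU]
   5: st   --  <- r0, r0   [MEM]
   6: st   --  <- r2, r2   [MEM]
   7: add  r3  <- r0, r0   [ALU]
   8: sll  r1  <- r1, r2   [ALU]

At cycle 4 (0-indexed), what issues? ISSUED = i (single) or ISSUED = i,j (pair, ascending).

ISSUED = 5

#0 head=0: sub/sll i0,i1 pair
#1 head=2: ld i2 RAW+WAW r2
#2 head=3: and i3 RAW r2
#3 head=4: xor i4 RAW r0
#4 head=5: st i5 no-port MEM/MEM
#5 head=6: st/add i6,i7 pair
#6 head=8: sll i8 tail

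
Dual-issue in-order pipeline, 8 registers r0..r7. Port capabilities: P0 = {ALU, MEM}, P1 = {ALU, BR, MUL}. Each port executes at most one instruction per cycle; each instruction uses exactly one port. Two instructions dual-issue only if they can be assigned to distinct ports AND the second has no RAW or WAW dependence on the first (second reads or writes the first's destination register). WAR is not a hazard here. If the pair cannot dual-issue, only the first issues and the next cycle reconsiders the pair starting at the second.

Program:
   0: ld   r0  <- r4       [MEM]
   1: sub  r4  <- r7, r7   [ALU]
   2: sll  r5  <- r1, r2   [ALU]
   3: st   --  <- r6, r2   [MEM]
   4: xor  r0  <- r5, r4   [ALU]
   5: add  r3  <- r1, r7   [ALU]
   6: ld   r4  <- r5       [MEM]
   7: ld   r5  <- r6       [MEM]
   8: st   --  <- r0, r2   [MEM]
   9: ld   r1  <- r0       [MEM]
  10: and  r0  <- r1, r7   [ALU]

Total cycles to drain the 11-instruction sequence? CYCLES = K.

CYCLES = 8

  cy0 -> i0/i1 (ld sub) dual
  cy1 -> i2/i3 (sll st) dual
  cy2 -> i4/i5 (xor add) dual
  cy3 -> i6 (ld) no-port MEM/MEM
  cy4 -> i7 (ld) no-port MEM/MEM
  cy5 -> i8 (st) no-port MEM/MEM
  cy6 -> i9 (ld) RAW r1
  cy7 -> i10 (and) tail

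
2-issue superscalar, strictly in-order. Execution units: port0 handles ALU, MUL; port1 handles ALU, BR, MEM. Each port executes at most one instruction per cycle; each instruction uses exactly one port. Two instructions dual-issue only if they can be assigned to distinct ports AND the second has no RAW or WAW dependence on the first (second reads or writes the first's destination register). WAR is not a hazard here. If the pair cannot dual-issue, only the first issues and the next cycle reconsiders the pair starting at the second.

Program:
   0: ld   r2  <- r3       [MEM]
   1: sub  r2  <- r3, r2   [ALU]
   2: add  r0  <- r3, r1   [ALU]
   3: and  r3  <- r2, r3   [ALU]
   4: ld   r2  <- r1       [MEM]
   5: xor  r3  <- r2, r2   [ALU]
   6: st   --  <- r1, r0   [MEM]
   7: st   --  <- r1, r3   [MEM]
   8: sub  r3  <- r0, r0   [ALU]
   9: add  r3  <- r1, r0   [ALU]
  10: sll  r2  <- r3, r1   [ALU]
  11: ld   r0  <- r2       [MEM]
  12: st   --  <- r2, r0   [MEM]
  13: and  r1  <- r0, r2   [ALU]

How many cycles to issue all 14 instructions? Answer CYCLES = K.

CYCLES = 9

[0] i0  ld  -- RAW+WAW r2
[1] i1&i2  sub add  -- 2-wide
[2] i3&i4  and ld  -- 2-wide
[3] i5&i6  xor st  -- 2-wide
[4] i7&i8  st sub  -- 2-wide
[5] i9  add  -- RAW r3
[6] i10  sll  -- RAW r2
[7] i11  ld  -- no-port MEM/MEM
[8] i12&i13  st and  -- 2-wide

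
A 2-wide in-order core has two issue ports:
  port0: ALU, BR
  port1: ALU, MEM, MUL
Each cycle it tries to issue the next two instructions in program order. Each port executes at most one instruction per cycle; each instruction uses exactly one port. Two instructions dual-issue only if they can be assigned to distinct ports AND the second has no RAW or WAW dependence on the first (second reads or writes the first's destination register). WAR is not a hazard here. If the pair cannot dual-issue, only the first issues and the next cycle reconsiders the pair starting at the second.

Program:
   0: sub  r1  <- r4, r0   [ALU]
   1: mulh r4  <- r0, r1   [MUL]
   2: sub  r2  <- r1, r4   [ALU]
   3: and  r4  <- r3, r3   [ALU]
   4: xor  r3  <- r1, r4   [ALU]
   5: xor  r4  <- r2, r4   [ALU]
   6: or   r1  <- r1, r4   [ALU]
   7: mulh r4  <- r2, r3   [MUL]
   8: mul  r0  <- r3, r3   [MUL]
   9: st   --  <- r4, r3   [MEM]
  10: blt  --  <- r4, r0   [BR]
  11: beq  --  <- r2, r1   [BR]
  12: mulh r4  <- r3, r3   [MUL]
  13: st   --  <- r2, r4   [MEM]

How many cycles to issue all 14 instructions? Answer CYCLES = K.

0. sub.ALU @i0  | RAW r1
1. mulh.MUL @i1  | RAW r4
2. sub.ALU;and.ALU @i2,i3  | pair
3. xor.ALU;xor.ALU @i4,i5  | pair
4. or.ALU;mulh.MUL @i6,i7  | pair
5. mul.MUL @i8  | no-port MUL/MEM
6. st.MEM;blt.BR @i9,i10  | pair
7. beq.BR;mulh.MUL @i11,i12  | pair
8. st.MEM @i13  | tail

CYCLES = 9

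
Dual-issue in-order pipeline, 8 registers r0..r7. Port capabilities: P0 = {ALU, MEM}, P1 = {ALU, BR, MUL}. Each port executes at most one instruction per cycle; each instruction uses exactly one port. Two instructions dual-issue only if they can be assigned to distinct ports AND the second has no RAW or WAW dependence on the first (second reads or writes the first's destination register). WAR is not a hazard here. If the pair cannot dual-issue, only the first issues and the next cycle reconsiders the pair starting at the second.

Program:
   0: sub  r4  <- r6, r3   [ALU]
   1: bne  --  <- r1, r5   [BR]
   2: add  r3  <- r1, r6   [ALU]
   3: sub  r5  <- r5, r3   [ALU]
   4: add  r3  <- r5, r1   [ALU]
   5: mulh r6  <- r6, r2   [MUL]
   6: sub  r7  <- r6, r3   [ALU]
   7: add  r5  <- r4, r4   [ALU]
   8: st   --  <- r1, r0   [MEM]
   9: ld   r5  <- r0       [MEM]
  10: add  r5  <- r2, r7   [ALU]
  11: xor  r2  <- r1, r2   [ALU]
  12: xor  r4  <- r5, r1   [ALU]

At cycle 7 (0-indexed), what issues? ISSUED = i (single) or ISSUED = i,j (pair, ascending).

ISSUED = 10,11

t=0 i0+i1:sub.ALU/bne.BR ; 2-wide
t=1 i2:add.ALU ; RAW r3
t=2 i3:sub.ALU ; RAW r5
t=3 i4+i5:add.ALU/mulh.MUL ; 2-wide
t=4 i6+i7:sub.ALU/add.ALU ; 2-wide
t=5 i8:st.MEM ; no-port MEM/MEM
t=6 i9:ld.MEM ; WAW r5
t=7 i10+i11:add.ALU/xor.ALU ; 2-wide
t=8 i12:xor.ALU ; tail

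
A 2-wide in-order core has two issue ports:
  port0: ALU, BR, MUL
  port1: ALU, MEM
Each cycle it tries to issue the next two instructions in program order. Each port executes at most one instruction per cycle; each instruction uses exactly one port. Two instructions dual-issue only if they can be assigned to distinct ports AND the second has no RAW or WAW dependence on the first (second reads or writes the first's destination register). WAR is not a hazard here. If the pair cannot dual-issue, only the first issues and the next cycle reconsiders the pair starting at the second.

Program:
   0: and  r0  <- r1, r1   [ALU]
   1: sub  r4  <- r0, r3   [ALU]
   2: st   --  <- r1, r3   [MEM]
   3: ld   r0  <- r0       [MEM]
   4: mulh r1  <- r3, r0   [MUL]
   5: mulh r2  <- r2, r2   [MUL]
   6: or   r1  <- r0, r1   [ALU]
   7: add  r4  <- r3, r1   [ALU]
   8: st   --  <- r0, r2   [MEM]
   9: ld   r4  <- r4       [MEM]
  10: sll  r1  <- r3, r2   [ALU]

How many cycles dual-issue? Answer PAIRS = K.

  cy0 -> i0 (and) RAW r0
  cy1 -> i1&i2 (sub/st) 2-wide
  cy2 -> i3 (ld) RAW r0
  cy3 -> i4 (mulh) no-port MUL/MUL
  cy4 -> i5&i6 (mulh/or) 2-wide
  cy5 -> i7&i8 (add/st) 2-wide
  cy6 -> i9&i10 (ld/sll) 2-wide

PAIRS = 4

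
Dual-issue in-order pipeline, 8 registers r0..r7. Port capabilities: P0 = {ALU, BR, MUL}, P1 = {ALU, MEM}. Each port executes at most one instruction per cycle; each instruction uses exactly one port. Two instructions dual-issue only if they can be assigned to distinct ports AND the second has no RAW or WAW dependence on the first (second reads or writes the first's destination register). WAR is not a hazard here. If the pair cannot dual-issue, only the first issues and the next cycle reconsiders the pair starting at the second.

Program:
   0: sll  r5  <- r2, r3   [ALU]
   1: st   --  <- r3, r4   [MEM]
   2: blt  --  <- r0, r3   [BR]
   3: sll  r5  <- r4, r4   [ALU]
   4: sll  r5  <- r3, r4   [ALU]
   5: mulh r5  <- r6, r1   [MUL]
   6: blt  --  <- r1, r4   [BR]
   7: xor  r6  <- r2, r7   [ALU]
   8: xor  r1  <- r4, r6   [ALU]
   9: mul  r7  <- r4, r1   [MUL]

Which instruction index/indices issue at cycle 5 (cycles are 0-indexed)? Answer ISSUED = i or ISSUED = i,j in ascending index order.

  cy0 -> i0+i1 (sll.ALU/st.MEM) dual
  cy1 -> i2+i3 (blt.BR/sll.ALU) dual
  cy2 -> i4 (sll.ALU) WAW r5
  cy3 -> i5 (mulh.MUL) no-port MUL/BR
  cy4 -> i6+i7 (blt.BR/xor.ALU) dual
  cy5 -> i8 (xor.ALU) RAW r1
  cy6 -> i9 (mul.MUL) tail

ISSUED = 8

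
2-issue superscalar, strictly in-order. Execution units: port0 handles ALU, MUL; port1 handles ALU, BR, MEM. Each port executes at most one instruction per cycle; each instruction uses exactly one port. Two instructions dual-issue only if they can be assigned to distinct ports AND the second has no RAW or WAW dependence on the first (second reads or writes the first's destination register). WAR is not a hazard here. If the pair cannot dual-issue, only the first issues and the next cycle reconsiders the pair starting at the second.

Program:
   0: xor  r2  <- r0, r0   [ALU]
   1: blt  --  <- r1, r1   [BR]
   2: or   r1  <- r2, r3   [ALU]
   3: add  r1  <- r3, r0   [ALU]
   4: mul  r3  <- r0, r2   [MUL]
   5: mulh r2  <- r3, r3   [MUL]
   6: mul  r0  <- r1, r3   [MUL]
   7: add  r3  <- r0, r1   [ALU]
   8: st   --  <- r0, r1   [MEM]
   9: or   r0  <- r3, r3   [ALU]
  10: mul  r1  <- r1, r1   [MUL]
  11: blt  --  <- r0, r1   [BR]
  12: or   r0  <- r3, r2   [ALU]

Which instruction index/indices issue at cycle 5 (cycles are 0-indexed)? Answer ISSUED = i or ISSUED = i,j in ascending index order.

ISSUED = 7,8

  cy0 -> i0+i1 (xor+blt) pair
  cy1 -> i2 (or) WAW r1
  cy2 -> i3+i4 (add+mul) pair
  cy3 -> i5 (mulh) no-port MUL/MUL
  cy4 -> i6 (mul) RAW r0
  cy5 -> i7+i8 (add+st) pair
  cy6 -> i9+i10 (or+mul) pair
  cy7 -> i11+i12 (blt+or) pair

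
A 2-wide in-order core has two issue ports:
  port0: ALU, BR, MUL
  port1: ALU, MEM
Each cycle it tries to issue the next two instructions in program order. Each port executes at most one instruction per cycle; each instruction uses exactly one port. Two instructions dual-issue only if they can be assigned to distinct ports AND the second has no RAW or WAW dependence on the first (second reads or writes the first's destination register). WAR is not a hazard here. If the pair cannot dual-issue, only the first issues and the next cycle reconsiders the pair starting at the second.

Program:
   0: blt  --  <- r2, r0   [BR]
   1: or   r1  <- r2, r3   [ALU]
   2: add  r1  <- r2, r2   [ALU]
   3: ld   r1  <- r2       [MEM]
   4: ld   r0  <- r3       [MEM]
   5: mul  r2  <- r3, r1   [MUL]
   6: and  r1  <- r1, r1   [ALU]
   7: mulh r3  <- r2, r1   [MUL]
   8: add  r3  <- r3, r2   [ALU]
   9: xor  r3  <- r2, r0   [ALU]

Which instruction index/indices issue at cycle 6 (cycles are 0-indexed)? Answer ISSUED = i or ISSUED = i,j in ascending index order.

[0] i0/i1  blt.BR or.ALU  -- pair
[1] i2  add.ALU  -- WAW r1
[2] i3  ld.MEM  -- no-port MEM/MEM
[3] i4/i5  ld.MEM mul.MUL  -- pair
[4] i6  and.ALU  -- RAW r1
[5] i7  mulh.MUL  -- RAW+WAW r3
[6] i8  add.ALU  -- WAW r3
[7] i9  xor.ALU  -- tail

ISSUED = 8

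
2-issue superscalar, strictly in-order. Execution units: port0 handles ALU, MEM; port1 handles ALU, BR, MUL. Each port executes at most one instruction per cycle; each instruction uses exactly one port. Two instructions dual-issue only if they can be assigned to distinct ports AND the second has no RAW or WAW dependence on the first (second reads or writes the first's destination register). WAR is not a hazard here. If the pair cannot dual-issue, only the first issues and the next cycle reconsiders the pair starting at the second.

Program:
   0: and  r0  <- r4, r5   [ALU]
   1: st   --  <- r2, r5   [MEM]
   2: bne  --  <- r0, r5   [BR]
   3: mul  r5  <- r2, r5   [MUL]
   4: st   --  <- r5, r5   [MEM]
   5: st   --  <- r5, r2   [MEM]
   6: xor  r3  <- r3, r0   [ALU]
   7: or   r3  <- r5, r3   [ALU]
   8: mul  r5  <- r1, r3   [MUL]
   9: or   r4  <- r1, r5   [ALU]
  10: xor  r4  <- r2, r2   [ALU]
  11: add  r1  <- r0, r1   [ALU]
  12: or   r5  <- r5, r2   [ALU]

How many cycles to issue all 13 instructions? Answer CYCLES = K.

  cy0 -> i0,i1 (and.ALU st.MEM) 2-wide
  cy1 -> i2 (bne.BR) no-port BR/MUL
  cy2 -> i3 (mul.MUL) RAW r5
  cy3 -> i4 (st.MEM) no-port MEM/MEM
  cy4 -> i5,i6 (st.MEM xor.ALU) 2-wide
  cy5 -> i7 (or.ALU) RAW r3
  cy6 -> i8 (mul.MUL) RAW r5
  cy7 -> i9 (or.ALU) WAW r4
  cy8 -> i10,i11 (xor.ALU add.ALU) 2-wide
  cy9 -> i12 (or.ALU) tail

CYCLES = 10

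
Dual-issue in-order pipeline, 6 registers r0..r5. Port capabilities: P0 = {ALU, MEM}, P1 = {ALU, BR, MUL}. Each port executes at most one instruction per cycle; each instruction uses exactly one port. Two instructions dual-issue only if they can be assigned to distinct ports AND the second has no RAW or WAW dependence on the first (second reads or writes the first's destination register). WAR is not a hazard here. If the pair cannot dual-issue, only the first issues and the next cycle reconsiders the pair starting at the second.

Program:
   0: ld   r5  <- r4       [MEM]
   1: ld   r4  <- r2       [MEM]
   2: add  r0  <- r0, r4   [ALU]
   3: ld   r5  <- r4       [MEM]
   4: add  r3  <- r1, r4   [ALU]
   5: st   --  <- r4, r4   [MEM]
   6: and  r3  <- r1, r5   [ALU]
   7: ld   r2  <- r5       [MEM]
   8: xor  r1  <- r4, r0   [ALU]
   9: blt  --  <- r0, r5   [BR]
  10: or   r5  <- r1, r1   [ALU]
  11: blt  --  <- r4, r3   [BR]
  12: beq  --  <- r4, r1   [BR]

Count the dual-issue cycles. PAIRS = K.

t=0 i0:ld ; no-port MEM/MEM
t=1 i1:ld ; RAW r4
t=2 i2+i3:add;ld ; pair
t=3 i4+i5:add;st ; pair
t=4 i6+i7:and;ld ; pair
t=5 i8+i9:xor;blt ; pair
t=6 i10+i11:or;blt ; pair
t=7 i12:beq ; tail

PAIRS = 5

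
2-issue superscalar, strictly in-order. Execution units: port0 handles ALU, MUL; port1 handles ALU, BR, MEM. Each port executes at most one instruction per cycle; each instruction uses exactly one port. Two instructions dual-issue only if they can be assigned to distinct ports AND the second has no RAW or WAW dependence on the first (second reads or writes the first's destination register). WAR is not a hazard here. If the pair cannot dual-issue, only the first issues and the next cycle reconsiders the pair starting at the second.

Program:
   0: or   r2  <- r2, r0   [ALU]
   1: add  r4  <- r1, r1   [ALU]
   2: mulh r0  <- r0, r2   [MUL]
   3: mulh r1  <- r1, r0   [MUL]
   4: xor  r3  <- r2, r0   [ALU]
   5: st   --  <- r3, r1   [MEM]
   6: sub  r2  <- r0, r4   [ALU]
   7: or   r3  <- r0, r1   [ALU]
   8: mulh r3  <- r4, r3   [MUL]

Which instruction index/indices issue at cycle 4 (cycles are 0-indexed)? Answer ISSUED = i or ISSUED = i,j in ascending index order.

ISSUED = 7

0. or.ALU/add.ALU @i0/i1  | 2-wide
1. mulh.MUL @i2  | no-port MUL/MUL
2. mulh.MUL/xor.ALU @i3/i4  | 2-wide
3. st.MEM/sub.ALU @i5/i6  | 2-wide
4. or.ALU @i7  | RAW+WAW r3
5. mulh.MUL @i8  | tail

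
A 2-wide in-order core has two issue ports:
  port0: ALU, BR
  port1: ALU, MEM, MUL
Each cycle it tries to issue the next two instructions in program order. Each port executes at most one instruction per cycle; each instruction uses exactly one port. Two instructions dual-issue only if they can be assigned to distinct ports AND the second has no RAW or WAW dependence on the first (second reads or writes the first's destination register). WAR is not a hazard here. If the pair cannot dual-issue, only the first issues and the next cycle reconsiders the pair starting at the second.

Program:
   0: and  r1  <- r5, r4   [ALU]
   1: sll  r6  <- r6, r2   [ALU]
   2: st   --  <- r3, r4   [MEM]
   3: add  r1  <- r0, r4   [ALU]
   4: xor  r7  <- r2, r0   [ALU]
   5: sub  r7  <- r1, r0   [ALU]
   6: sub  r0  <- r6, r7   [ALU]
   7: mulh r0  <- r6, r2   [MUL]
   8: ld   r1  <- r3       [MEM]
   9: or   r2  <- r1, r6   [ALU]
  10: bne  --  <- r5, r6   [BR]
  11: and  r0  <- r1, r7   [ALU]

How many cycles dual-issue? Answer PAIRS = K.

PAIRS = 3

#0 head=0: and/sll i0&i1 2-wide
#1 head=2: st/add i2&i3 2-wide
#2 head=4: xor i4 WAW r7
#3 head=5: sub i5 RAW r7
#4 head=6: sub i6 WAW r0
#5 head=7: mulh i7 no-port MUL/MEM
#6 head=8: ld i8 RAW r1
#7 head=9: or/bne i9&i10 2-wide
#8 head=11: and i11 tail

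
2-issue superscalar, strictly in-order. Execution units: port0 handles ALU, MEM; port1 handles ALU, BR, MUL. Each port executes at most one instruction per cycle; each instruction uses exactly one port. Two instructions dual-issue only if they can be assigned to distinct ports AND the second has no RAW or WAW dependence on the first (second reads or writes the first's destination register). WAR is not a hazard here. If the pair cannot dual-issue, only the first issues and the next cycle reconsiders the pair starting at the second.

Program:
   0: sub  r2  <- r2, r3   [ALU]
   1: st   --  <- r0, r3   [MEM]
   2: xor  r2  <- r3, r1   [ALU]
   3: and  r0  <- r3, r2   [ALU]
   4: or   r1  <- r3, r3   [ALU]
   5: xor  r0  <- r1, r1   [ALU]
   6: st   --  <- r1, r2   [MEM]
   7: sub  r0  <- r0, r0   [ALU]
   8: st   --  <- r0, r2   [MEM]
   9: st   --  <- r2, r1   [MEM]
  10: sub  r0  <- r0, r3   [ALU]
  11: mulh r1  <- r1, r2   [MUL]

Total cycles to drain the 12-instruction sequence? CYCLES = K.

#0 head=0: sub st i0/i1 2-wide
#1 head=2: xor i2 RAW r2
#2 head=3: and or i3/i4 2-wide
#3 head=5: xor st i5/i6 2-wide
#4 head=7: sub i7 RAW r0
#5 head=8: st i8 no-port MEM/MEM
#6 head=9: st sub i9/i10 2-wide
#7 head=11: mulh i11 tail

CYCLES = 8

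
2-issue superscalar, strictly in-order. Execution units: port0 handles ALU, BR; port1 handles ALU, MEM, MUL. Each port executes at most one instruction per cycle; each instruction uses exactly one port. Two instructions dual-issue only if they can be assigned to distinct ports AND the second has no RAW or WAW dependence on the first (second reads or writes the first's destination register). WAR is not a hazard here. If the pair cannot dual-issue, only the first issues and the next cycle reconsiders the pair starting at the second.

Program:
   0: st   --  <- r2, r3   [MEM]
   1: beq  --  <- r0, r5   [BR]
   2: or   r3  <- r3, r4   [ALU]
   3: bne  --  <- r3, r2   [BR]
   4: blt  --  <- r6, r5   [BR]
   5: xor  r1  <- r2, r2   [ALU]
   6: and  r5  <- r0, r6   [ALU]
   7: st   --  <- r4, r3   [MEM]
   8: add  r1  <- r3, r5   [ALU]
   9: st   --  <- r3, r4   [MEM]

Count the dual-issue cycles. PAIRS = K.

PAIRS = 4

t=0 i0,i1:st.MEM+beq.BR ; 2-wide
t=1 i2:or.ALU ; RAW r3
t=2 i3:bne.BR ; no-port BR/BR
t=3 i4,i5:blt.BR+xor.ALU ; 2-wide
t=4 i6,i7:and.ALU+st.MEM ; 2-wide
t=5 i8,i9:add.ALU+st.MEM ; 2-wide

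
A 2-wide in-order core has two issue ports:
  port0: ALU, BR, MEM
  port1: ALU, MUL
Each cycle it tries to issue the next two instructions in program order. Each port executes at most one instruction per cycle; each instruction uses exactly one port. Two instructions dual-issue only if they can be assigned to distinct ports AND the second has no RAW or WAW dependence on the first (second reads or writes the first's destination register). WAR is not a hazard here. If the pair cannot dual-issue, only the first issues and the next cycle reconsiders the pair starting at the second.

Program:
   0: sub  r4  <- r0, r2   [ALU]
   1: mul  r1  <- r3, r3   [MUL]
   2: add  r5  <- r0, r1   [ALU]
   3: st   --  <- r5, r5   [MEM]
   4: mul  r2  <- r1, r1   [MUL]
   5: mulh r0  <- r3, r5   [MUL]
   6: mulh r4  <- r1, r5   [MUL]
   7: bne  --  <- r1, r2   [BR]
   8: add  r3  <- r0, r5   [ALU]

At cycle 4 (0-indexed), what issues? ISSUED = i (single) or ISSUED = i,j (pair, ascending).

#0 head=0: sub.ALU;mul.MUL i0,i1 pair
#1 head=2: add.ALU i2 RAW r5
#2 head=3: st.MEM;mul.MUL i3,i4 pair
#3 head=5: mulh.MUL i5 no-port MUL/MUL
#4 head=6: mulh.MUL;bne.BR i6,i7 pair
#5 head=8: add.ALU i8 tail

ISSUED = 6,7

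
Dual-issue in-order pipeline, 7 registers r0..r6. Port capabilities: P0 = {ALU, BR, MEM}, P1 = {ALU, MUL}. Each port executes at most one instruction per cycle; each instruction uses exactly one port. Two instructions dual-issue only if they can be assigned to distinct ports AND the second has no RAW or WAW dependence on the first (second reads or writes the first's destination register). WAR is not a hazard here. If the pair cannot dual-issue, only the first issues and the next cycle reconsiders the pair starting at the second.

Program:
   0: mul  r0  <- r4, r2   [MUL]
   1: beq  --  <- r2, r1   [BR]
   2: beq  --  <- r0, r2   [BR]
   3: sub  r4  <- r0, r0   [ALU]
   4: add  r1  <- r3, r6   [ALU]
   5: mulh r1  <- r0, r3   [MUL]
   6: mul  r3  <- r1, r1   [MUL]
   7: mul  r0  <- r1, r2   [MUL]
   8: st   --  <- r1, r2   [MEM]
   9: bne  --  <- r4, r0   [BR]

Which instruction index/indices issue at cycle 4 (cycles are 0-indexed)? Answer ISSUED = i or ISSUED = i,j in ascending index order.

t=0 i0/i1:mul.MUL;beq.BR ; 2-wide
t=1 i2/i3:beq.BR;sub.ALU ; 2-wide
t=2 i4:add.ALU ; WAW r1
t=3 i5:mulh.MUL ; no-port MUL/MUL
t=4 i6:mul.MUL ; no-port MUL/MUL
t=5 i7/i8:mul.MUL;st.MEM ; 2-wide
t=6 i9:bne.BR ; tail

ISSUED = 6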